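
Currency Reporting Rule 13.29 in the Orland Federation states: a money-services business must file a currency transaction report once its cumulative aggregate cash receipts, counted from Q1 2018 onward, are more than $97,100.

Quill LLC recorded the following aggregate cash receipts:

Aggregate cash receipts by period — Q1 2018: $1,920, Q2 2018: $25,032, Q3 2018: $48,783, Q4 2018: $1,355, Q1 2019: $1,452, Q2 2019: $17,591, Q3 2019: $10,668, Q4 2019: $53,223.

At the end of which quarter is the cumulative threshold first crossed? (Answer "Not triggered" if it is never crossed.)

Q3 2019

Through Q1 2018: $1,920
Through Q2 2018: $26,952
Through Q3 2018: $75,735
Through Q4 2018: $77,090
Through Q1 2019: $78,542
Through Q2 2019: $96,133
Through Q3 2019: $106,801 ← exceeds threshold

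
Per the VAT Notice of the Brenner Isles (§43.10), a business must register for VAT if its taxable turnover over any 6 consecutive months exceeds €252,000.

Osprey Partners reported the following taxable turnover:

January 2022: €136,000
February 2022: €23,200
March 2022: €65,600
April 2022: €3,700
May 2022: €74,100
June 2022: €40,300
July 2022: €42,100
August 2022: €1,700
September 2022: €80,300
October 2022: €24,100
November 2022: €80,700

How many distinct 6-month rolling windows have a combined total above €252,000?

3

January 2022–June 2022: €136,000 + €23,200 + €65,600 + €3,700 + €74,100 + €40,300 = €342,900 (over)
February 2022–July 2022: €23,200 + €65,600 + €3,700 + €74,100 + €40,300 + €42,100 = €249,000 (under)
March 2022–August 2022: €65,600 + €3,700 + €74,100 + €40,300 + €42,100 + €1,700 = €227,500 (under)
April 2022–September 2022: €3,700 + €74,100 + €40,300 + €42,100 + €1,700 + €80,300 = €242,200 (under)
May 2022–October 2022: €74,100 + €40,300 + €42,100 + €1,700 + €80,300 + €24,100 = €262,600 (over)
June 2022–November 2022: €40,300 + €42,100 + €1,700 + €80,300 + €24,100 + €80,700 = €269,200 (over)
3 windows exceed the threshold.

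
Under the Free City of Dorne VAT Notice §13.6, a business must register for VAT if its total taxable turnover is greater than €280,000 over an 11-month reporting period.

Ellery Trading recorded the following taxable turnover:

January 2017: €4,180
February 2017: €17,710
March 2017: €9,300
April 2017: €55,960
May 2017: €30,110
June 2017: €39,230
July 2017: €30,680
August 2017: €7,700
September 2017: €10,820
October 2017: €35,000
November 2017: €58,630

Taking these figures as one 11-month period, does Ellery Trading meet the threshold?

Total taxable turnover: €4,180 + €17,710 + €9,300 + €55,960 + €30,110 + €39,230 + €30,680 + €7,700 + €10,820 + €35,000 + €58,630 = €299,320.
€299,320 > €280,000, so the threshold is exceeded.

Yes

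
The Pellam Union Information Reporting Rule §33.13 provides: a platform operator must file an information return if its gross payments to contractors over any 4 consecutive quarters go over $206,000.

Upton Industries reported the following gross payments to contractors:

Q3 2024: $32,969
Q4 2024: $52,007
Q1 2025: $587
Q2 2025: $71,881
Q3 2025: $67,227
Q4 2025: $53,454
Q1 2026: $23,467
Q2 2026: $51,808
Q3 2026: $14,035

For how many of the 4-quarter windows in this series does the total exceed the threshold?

Q3 2024–Q2 2025: $32,969 + $52,007 + $587 + $71,881 = $157,444 (under)
Q4 2024–Q3 2025: $52,007 + $587 + $71,881 + $67,227 = $191,702 (under)
Q1 2025–Q4 2025: $587 + $71,881 + $67,227 + $53,454 = $193,149 (under)
Q2 2025–Q1 2026: $71,881 + $67,227 + $53,454 + $23,467 = $216,029 (over)
Q3 2025–Q2 2026: $67,227 + $53,454 + $23,467 + $51,808 = $195,956 (under)
Q4 2025–Q3 2026: $53,454 + $23,467 + $51,808 + $14,035 = $142,764 (under)
1 window exceeds the threshold.

1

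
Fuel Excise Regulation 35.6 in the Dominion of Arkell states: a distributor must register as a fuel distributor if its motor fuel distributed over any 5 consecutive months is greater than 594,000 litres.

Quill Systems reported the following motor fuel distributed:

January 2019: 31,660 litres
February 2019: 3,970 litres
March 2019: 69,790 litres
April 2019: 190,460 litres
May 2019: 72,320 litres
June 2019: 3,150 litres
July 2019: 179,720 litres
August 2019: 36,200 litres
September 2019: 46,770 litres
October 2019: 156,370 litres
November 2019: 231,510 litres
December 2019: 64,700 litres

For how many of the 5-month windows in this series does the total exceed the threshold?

January 2019–May 2019: 31,660 litres + 3,970 litres + 69,790 litres + 190,460 litres + 72,320 litres = 368,200 litres (under)
February 2019–June 2019: 3,970 litres + 69,790 litres + 190,460 litres + 72,320 litres + 3,150 litres = 339,690 litres (under)
March 2019–July 2019: 69,790 litres + 190,460 litres + 72,320 litres + 3,150 litres + 179,720 litres = 515,440 litres (under)
April 2019–August 2019: 190,460 litres + 72,320 litres + 3,150 litres + 179,720 litres + 36,200 litres = 481,850 litres (under)
May 2019–September 2019: 72,320 litres + 3,150 litres + 179,720 litres + 36,200 litres + 46,770 litres = 338,160 litres (under)
June 2019–October 2019: 3,150 litres + 179,720 litres + 36,200 litres + 46,770 litres + 156,370 litres = 422,210 litres (under)
July 2019–November 2019: 179,720 litres + 36,200 litres + 46,770 litres + 156,370 litres + 231,510 litres = 650,570 litres (over)
August 2019–December 2019: 36,200 litres + 46,770 litres + 156,370 litres + 231,510 litres + 64,700 litres = 535,550 litres (under)
1 window exceeds the threshold.

1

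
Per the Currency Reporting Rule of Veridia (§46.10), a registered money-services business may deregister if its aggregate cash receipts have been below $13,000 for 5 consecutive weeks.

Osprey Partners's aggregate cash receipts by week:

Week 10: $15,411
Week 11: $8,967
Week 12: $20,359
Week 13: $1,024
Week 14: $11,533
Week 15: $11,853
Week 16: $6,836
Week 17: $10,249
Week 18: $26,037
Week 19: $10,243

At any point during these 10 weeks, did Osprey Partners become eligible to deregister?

Yes

Weeks below $13,000: Week 11, Week 13, Week 14, Week 15, Week 16, Week 17, Week 19.
Longest run of consecutive weeks below the threshold: 5.
5 ≥ 5, so Osprey Partners became eligible.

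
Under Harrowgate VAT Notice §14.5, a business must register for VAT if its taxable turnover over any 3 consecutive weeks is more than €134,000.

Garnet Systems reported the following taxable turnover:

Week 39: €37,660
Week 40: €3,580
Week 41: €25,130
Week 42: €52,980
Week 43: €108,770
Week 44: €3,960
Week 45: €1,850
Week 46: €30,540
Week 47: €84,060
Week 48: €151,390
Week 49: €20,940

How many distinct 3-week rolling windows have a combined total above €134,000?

4

Week 39–Week 41: €37,660 + €3,580 + €25,130 = €66,370 (under)
Week 40–Week 42: €3,580 + €25,130 + €52,980 = €81,690 (under)
Week 41–Week 43: €25,130 + €52,980 + €108,770 = €186,880 (over)
Week 42–Week 44: €52,980 + €108,770 + €3,960 = €165,710 (over)
Week 43–Week 45: €108,770 + €3,960 + €1,850 = €114,580 (under)
Week 44–Week 46: €3,960 + €1,850 + €30,540 = €36,350 (under)
Week 45–Week 47: €1,850 + €30,540 + €84,060 = €116,450 (under)
Week 46–Week 48: €30,540 + €84,060 + €151,390 = €265,990 (over)
Week 47–Week 49: €84,060 + €151,390 + €20,940 = €256,390 (over)
4 windows exceed the threshold.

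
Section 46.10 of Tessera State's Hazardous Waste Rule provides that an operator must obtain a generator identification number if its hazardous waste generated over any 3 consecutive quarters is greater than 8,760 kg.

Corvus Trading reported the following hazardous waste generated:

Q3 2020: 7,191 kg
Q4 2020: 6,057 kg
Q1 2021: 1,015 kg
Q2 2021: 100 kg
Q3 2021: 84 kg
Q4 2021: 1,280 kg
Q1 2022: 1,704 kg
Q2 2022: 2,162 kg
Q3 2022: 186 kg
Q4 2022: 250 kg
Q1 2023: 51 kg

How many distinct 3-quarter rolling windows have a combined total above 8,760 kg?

Q3 2020–Q1 2021: 7,191 kg + 6,057 kg + 1,015 kg = 14,263 kg (over)
Q4 2020–Q2 2021: 6,057 kg + 1,015 kg + 100 kg = 7,172 kg (under)
Q1 2021–Q3 2021: 1,015 kg + 100 kg + 84 kg = 1,199 kg (under)
Q2 2021–Q4 2021: 100 kg + 84 kg + 1,280 kg = 1,464 kg (under)
Q3 2021–Q1 2022: 84 kg + 1,280 kg + 1,704 kg = 3,068 kg (under)
Q4 2021–Q2 2022: 1,280 kg + 1,704 kg + 2,162 kg = 5,146 kg (under)
Q1 2022–Q3 2022: 1,704 kg + 2,162 kg + 186 kg = 4,052 kg (under)
Q2 2022–Q4 2022: 2,162 kg + 186 kg + 250 kg = 2,598 kg (under)
Q3 2022–Q1 2023: 186 kg + 250 kg + 51 kg = 487 kg (under)
1 window exceeds the threshold.

1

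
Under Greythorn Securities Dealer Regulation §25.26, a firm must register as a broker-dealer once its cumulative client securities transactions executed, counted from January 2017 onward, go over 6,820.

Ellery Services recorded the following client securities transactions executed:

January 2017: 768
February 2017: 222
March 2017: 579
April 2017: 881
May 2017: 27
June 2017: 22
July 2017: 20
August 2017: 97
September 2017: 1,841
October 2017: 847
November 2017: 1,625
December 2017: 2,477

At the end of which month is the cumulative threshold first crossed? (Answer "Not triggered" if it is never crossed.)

Through January 2017: 768
Through February 2017: 990
Through March 2017: 1,569
Through April 2017: 2,450
Through May 2017: 2,477
Through June 2017: 2,499
Through July 2017: 2,519
Through August 2017: 2,616
Through September 2017: 4,457
Through October 2017: 5,304
Through November 2017: 6,929 ← exceeds threshold

November 2017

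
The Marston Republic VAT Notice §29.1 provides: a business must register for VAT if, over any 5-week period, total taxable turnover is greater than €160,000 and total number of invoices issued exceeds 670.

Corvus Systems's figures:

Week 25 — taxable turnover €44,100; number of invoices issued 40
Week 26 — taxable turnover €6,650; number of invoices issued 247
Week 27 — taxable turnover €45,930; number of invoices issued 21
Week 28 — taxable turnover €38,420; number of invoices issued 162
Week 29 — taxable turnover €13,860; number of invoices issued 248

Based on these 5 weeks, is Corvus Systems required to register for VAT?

Total taxable turnover: €44,100 + €6,650 + €45,930 + €38,420 + €13,860 = €148,960 (≤ €160,000).
Total number of invoices issued: 40 + 247 + 21 + 162 + 248 = 718 (> 670).
The test is 'and': the rule requires both, and at least one is not exceeded.

No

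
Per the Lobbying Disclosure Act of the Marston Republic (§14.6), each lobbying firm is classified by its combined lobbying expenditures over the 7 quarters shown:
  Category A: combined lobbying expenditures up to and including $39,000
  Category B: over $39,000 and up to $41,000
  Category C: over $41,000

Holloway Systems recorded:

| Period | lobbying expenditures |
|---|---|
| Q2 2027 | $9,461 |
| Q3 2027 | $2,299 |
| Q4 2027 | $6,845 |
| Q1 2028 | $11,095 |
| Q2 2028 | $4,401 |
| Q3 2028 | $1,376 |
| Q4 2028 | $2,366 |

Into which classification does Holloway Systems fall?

Combined lobbying expenditures: $9,461 + $2,299 + $6,845 + $11,095 + $4,401 + $1,376 + $2,366 = $37,843.
$37,843 ≤ $39,000, so Category A applies.

Category A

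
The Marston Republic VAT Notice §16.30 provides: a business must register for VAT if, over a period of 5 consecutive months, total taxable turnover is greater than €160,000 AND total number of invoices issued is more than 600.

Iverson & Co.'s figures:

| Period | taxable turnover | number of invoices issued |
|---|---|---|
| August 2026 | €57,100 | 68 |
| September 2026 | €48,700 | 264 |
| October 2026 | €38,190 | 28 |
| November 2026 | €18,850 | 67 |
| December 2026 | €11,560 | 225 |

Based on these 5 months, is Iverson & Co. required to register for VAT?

Total taxable turnover: €57,100 + €48,700 + €38,190 + €18,850 + €11,560 = €174,400 (> €160,000).
Total number of invoices issued: 68 + 264 + 28 + 67 + 225 = 652 (> 600).
The test is 'and': both thresholds are exceeded.

Yes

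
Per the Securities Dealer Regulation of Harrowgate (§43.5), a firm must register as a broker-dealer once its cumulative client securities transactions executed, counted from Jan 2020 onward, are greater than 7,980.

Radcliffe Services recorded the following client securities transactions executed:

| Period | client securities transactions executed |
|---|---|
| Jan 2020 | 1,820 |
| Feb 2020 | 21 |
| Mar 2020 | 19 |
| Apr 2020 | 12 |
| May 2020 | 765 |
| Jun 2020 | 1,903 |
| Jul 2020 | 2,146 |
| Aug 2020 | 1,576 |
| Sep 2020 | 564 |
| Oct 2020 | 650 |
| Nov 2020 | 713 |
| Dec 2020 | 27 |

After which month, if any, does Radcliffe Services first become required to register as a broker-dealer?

Aug 2020

Through Jan 2020: 1,820
Through Feb 2020: 1,841
Through Mar 2020: 1,860
Through Apr 2020: 1,872
Through May 2020: 2,637
Through Jun 2020: 4,540
Through Jul 2020: 6,686
Through Aug 2020: 8,262 ← exceeds threshold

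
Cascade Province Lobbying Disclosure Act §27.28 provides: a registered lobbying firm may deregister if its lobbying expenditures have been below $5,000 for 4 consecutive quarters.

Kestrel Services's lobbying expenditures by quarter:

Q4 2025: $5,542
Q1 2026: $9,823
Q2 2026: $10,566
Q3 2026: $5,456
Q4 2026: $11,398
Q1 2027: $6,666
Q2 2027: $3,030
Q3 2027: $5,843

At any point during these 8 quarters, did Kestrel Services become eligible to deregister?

No

Quarters below $5,000: Q2 2027.
Longest run of consecutive quarters below the threshold: 1.
1 < 4, so Kestrel Services never became eligible.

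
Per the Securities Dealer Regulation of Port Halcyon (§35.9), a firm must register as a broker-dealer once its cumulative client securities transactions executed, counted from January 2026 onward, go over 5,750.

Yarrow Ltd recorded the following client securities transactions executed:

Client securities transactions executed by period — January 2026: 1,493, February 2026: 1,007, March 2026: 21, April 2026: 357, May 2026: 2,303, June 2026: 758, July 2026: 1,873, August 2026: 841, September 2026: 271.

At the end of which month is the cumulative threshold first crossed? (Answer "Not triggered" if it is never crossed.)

Through January 2026: 1,493
Through February 2026: 2,500
Through March 2026: 2,521
Through April 2026: 2,878
Through May 2026: 5,181
Through June 2026: 5,939 ← exceeds threshold

June 2026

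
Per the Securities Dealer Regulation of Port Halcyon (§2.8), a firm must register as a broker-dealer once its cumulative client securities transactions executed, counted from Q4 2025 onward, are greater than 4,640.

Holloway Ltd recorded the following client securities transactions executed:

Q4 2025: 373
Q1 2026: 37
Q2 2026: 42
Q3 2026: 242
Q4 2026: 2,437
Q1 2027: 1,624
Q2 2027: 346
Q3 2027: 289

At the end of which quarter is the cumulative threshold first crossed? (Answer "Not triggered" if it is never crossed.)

Q1 2027

Through Q4 2025: 373
Through Q1 2026: 410
Through Q2 2026: 452
Through Q3 2026: 694
Through Q4 2026: 3,131
Through Q1 2027: 4,755 ← exceeds threshold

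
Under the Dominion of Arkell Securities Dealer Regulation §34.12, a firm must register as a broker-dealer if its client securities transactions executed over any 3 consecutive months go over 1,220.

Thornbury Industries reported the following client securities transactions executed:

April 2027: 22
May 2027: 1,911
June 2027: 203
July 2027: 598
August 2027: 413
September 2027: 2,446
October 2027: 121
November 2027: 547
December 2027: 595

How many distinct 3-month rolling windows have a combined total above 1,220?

April 2027–June 2027: 22 + 1,911 + 203 = 2,136 (over)
May 2027–July 2027: 1,911 + 203 + 598 = 2,712 (over)
June 2027–August 2027: 203 + 598 + 413 = 1,214 (under)
July 2027–September 2027: 598 + 413 + 2,446 = 3,457 (over)
August 2027–October 2027: 413 + 2,446 + 121 = 2,980 (over)
September 2027–November 2027: 2,446 + 121 + 547 = 3,114 (over)
October 2027–December 2027: 121 + 547 + 595 = 1,263 (over)
6 windows exceed the threshold.

6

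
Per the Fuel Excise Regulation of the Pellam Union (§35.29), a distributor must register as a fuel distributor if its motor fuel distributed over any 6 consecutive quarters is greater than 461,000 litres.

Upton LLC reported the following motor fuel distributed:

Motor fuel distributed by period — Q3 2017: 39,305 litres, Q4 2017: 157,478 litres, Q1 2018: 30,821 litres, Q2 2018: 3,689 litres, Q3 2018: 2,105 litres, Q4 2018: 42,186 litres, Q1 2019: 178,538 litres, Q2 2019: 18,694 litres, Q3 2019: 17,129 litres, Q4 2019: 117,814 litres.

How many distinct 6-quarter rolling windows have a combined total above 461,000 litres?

Q3 2017–Q4 2018: 39,305 litres + 157,478 litres + 30,821 litres + 3,689 litres + 2,105 litres + 42,186 litres = 275,584 litres (under)
Q4 2017–Q1 2019: 157,478 litres + 30,821 litres + 3,689 litres + 2,105 litres + 42,186 litres + 178,538 litres = 414,817 litres (under)
Q1 2018–Q2 2019: 30,821 litres + 3,689 litres + 2,105 litres + 42,186 litres + 178,538 litres + 18,694 litres = 276,033 litres (under)
Q2 2018–Q3 2019: 3,689 litres + 2,105 litres + 42,186 litres + 178,538 litres + 18,694 litres + 17,129 litres = 262,341 litres (under)
Q3 2018–Q4 2019: 2,105 litres + 42,186 litres + 178,538 litres + 18,694 litres + 17,129 litres + 117,814 litres = 376,466 litres (under)
0 windows exceed the threshold.

0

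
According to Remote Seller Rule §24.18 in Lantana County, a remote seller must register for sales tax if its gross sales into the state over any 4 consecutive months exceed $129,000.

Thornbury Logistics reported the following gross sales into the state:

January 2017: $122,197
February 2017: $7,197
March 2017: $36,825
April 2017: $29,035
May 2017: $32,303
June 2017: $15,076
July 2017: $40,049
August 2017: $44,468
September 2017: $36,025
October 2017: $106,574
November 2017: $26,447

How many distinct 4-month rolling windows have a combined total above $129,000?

5

January 2017–April 2017: $122,197 + $7,197 + $36,825 + $29,035 = $195,254 (over)
February 2017–May 2017: $7,197 + $36,825 + $29,035 + $32,303 = $105,360 (under)
March 2017–June 2017: $36,825 + $29,035 + $32,303 + $15,076 = $113,239 (under)
April 2017–July 2017: $29,035 + $32,303 + $15,076 + $40,049 = $116,463 (under)
May 2017–August 2017: $32,303 + $15,076 + $40,049 + $44,468 = $131,896 (over)
June 2017–September 2017: $15,076 + $40,049 + $44,468 + $36,025 = $135,618 (over)
July 2017–October 2017: $40,049 + $44,468 + $36,025 + $106,574 = $227,116 (over)
August 2017–November 2017: $44,468 + $36,025 + $106,574 + $26,447 = $213,514 (over)
5 windows exceed the threshold.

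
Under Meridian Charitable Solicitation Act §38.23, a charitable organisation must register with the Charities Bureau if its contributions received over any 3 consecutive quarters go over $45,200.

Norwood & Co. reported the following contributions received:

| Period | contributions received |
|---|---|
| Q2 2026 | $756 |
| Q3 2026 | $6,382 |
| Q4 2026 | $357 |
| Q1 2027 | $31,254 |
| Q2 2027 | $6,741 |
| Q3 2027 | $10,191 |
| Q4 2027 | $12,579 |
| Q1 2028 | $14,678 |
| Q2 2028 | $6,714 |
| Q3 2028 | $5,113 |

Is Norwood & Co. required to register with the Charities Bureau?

Q2 2026–Q4 2026: $756 + $6,382 + $357 = $7,495 (under)
Q3 2026–Q1 2027: $6,382 + $357 + $31,254 = $37,993 (under)
Q4 2026–Q2 2027: $357 + $31,254 + $6,741 = $38,352 (under)
Q1 2027–Q3 2027: $31,254 + $6,741 + $10,191 = $48,186 (over)
Q2 2027–Q4 2027: $6,741 + $10,191 + $12,579 = $29,511 (under)
Q3 2027–Q1 2028: $10,191 + $12,579 + $14,678 = $37,448 (under)
Q4 2027–Q2 2028: $12,579 + $14,678 + $6,714 = $33,971 (under)
Q1 2028–Q3 2028: $14,678 + $6,714 + $5,113 = $26,505 (under)
At least one window exceeds $45,200.

Yes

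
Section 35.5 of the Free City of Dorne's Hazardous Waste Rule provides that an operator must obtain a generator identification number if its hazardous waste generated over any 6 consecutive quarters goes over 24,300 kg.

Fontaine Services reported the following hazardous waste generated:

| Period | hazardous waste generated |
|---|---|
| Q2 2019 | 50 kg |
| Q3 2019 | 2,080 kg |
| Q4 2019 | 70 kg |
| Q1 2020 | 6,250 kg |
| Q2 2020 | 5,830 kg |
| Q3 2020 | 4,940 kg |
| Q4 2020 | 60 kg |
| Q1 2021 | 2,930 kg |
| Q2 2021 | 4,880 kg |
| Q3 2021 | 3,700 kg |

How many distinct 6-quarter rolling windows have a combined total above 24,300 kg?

1

Q2 2019–Q3 2020: 50 kg + 2,080 kg + 70 kg + 6,250 kg + 5,830 kg + 4,940 kg = 19,220 kg (under)
Q3 2019–Q4 2020: 2,080 kg + 70 kg + 6,250 kg + 5,830 kg + 4,940 kg + 60 kg = 19,230 kg (under)
Q4 2019–Q1 2021: 70 kg + 6,250 kg + 5,830 kg + 4,940 kg + 60 kg + 2,930 kg = 20,080 kg (under)
Q1 2020–Q2 2021: 6,250 kg + 5,830 kg + 4,940 kg + 60 kg + 2,930 kg + 4,880 kg = 24,890 kg (over)
Q2 2020–Q3 2021: 5,830 kg + 4,940 kg + 60 kg + 2,930 kg + 4,880 kg + 3,700 kg = 22,340 kg (under)
1 window exceeds the threshold.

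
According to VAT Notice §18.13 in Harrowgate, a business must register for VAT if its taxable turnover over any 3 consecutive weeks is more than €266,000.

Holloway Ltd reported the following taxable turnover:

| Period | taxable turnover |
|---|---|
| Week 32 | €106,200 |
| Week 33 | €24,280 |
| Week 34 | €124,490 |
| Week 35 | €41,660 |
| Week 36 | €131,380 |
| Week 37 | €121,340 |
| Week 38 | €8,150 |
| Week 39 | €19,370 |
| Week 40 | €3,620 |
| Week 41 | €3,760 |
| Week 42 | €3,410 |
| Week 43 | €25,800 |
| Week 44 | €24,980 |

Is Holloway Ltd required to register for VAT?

Yes

Week 32–Week 34: €106,200 + €24,280 + €124,490 = €254,970 (under)
Week 33–Week 35: €24,280 + €124,490 + €41,660 = €190,430 (under)
Week 34–Week 36: €124,490 + €41,660 + €131,380 = €297,530 (over)
Week 35–Week 37: €41,660 + €131,380 + €121,340 = €294,380 (over)
Week 36–Week 38: €131,380 + €121,340 + €8,150 = €260,870 (under)
Week 37–Week 39: €121,340 + €8,150 + €19,370 = €148,860 (under)
Week 38–Week 40: €8,150 + €19,370 + €3,620 = €31,140 (under)
Week 39–Week 41: €19,370 + €3,620 + €3,760 = €26,750 (under)
Week 40–Week 42: €3,620 + €3,760 + €3,410 = €10,790 (under)
Week 41–Week 43: €3,760 + €3,410 + €25,800 = €32,970 (under)
Week 42–Week 44: €3,410 + €25,800 + €24,980 = €54,190 (under)
At least one window exceeds €266,000.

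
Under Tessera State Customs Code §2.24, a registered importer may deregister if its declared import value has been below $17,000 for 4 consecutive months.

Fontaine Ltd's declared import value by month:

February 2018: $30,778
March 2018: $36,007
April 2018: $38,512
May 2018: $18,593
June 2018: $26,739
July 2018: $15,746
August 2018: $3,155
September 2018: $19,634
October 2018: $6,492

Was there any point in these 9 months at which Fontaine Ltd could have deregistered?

Months below $17,000: July 2018, August 2018, October 2018.
Longest run of consecutive months below the threshold: 2.
2 < 4, so Fontaine Ltd never became eligible.

No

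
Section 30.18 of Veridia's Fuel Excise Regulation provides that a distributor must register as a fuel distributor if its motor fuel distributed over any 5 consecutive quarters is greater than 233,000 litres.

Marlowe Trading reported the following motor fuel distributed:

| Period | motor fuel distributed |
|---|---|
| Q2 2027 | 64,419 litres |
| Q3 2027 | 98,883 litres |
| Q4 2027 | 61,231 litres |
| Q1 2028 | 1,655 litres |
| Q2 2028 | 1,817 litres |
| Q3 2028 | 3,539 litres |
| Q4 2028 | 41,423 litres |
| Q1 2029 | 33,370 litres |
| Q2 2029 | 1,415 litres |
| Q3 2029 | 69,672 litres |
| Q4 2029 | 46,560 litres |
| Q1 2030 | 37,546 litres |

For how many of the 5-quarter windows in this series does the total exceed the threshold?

Q2 2027–Q2 2028: 64,419 litres + 98,883 litres + 61,231 litres + 1,655 litres + 1,817 litres = 228,005 litres (under)
Q3 2027–Q3 2028: 98,883 litres + 61,231 litres + 1,655 litres + 1,817 litres + 3,539 litres = 167,125 litres (under)
Q4 2027–Q4 2028: 61,231 litres + 1,655 litres + 1,817 litres + 3,539 litres + 41,423 litres = 109,665 litres (under)
Q1 2028–Q1 2029: 1,655 litres + 1,817 litres + 3,539 litres + 41,423 litres + 33,370 litres = 81,804 litres (under)
Q2 2028–Q2 2029: 1,817 litres + 3,539 litres + 41,423 litres + 33,370 litres + 1,415 litres = 81,564 litres (under)
Q3 2028–Q3 2029: 3,539 litres + 41,423 litres + 33,370 litres + 1,415 litres + 69,672 litres = 149,419 litres (under)
Q4 2028–Q4 2029: 41,423 litres + 33,370 litres + 1,415 litres + 69,672 litres + 46,560 litres = 192,440 litres (under)
Q1 2029–Q1 2030: 33,370 litres + 1,415 litres + 69,672 litres + 46,560 litres + 37,546 litres = 188,563 litres (under)
0 windows exceed the threshold.

0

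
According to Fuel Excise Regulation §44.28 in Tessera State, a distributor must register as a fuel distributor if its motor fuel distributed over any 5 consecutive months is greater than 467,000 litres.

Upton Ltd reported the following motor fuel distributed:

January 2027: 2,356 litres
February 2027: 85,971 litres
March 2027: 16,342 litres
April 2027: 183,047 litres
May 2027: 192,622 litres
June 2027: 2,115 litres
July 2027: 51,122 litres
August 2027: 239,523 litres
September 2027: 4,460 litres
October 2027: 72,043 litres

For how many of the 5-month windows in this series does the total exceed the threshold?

January 2027–May 2027: 2,356 litres + 85,971 litres + 16,342 litres + 183,047 litres + 192,622 litres = 480,338 litres (over)
February 2027–June 2027: 85,971 litres + 16,342 litres + 183,047 litres + 192,622 litres + 2,115 litres = 480,097 litres (over)
March 2027–July 2027: 16,342 litres + 183,047 litres + 192,622 litres + 2,115 litres + 51,122 litres = 445,248 litres (under)
April 2027–August 2027: 183,047 litres + 192,622 litres + 2,115 litres + 51,122 litres + 239,523 litres = 668,429 litres (over)
May 2027–September 2027: 192,622 litres + 2,115 litres + 51,122 litres + 239,523 litres + 4,460 litres = 489,842 litres (over)
June 2027–October 2027: 2,115 litres + 51,122 litres + 239,523 litres + 4,460 litres + 72,043 litres = 369,263 litres (under)
4 windows exceed the threshold.

4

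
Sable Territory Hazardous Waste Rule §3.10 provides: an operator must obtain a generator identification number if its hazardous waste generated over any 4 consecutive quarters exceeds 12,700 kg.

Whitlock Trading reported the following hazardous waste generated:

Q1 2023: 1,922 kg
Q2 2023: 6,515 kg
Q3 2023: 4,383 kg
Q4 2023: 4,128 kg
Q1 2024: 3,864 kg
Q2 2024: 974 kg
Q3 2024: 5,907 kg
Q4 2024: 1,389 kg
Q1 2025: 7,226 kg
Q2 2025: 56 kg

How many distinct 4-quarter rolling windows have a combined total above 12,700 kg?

Q1 2023–Q4 2023: 1,922 kg + 6,515 kg + 4,383 kg + 4,128 kg = 16,948 kg (over)
Q2 2023–Q1 2024: 6,515 kg + 4,383 kg + 4,128 kg + 3,864 kg = 18,890 kg (over)
Q3 2023–Q2 2024: 4,383 kg + 4,128 kg + 3,864 kg + 974 kg = 13,349 kg (over)
Q4 2023–Q3 2024: 4,128 kg + 3,864 kg + 974 kg + 5,907 kg = 14,873 kg (over)
Q1 2024–Q4 2024: 3,864 kg + 974 kg + 5,907 kg + 1,389 kg = 12,134 kg (under)
Q2 2024–Q1 2025: 974 kg + 5,907 kg + 1,389 kg + 7,226 kg = 15,496 kg (over)
Q3 2024–Q2 2025: 5,907 kg + 1,389 kg + 7,226 kg + 56 kg = 14,578 kg (over)
6 windows exceed the threshold.

6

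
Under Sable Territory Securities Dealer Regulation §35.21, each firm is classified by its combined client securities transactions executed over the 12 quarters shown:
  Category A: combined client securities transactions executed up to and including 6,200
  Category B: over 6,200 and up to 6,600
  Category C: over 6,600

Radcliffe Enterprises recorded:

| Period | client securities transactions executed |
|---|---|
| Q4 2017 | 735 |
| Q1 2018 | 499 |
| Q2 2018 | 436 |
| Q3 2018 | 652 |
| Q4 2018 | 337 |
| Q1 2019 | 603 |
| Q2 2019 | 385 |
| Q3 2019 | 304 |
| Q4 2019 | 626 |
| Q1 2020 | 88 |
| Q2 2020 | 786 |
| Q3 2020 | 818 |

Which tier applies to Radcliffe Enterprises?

Combined client securities transactions executed: 735 + 499 + 436 + 652 + 337 + 603 + 385 + 304 + 626 + 88 + 786 + 818 = 6,269.
6,200 < 6,269 ≤ 6,600, so Category B applies.

Category B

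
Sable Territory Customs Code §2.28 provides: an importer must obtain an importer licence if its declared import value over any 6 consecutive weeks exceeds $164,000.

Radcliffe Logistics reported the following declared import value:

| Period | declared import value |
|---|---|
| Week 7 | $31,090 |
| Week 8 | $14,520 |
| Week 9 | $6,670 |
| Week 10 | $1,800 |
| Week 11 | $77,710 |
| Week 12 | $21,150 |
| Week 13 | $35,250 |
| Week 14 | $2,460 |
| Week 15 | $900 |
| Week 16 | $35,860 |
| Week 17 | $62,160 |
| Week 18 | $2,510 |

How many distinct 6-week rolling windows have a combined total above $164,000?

Week 7–Week 12: $31,090 + $14,520 + $6,670 + $1,800 + $77,710 + $21,150 = $152,940 (under)
Week 8–Week 13: $14,520 + $6,670 + $1,800 + $77,710 + $21,150 + $35,250 = $157,100 (under)
Week 9–Week 14: $6,670 + $1,800 + $77,710 + $21,150 + $35,250 + $2,460 = $145,040 (under)
Week 10–Week 15: $1,800 + $77,710 + $21,150 + $35,250 + $2,460 + $900 = $139,270 (under)
Week 11–Week 16: $77,710 + $21,150 + $35,250 + $2,460 + $900 + $35,860 = $173,330 (over)
Week 12–Week 17: $21,150 + $35,250 + $2,460 + $900 + $35,860 + $62,160 = $157,780 (under)
Week 13–Week 18: $35,250 + $2,460 + $900 + $35,860 + $62,160 + $2,510 = $139,140 (under)
1 window exceeds the threshold.

1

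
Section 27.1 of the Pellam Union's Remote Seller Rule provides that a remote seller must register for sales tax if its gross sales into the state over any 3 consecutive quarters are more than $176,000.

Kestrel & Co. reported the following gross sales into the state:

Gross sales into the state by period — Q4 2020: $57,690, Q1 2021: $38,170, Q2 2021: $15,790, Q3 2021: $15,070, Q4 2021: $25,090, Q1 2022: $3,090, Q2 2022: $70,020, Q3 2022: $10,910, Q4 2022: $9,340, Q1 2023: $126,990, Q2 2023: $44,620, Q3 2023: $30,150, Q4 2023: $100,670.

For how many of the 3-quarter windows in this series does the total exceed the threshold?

Q4 2020–Q2 2021: $57,690 + $38,170 + $15,790 = $111,650 (under)
Q1 2021–Q3 2021: $38,170 + $15,790 + $15,070 = $69,030 (under)
Q2 2021–Q4 2021: $15,790 + $15,070 + $25,090 = $55,950 (under)
Q3 2021–Q1 2022: $15,070 + $25,090 + $3,090 = $43,250 (under)
Q4 2021–Q2 2022: $25,090 + $3,090 + $70,020 = $98,200 (under)
Q1 2022–Q3 2022: $3,090 + $70,020 + $10,910 = $84,020 (under)
Q2 2022–Q4 2022: $70,020 + $10,910 + $9,340 = $90,270 (under)
Q3 2022–Q1 2023: $10,910 + $9,340 + $126,990 = $147,240 (under)
Q4 2022–Q2 2023: $9,340 + $126,990 + $44,620 = $180,950 (over)
Q1 2023–Q3 2023: $126,990 + $44,620 + $30,150 = $201,760 (over)
Q2 2023–Q4 2023: $44,620 + $30,150 + $100,670 = $175,440 (under)
2 windows exceed the threshold.

2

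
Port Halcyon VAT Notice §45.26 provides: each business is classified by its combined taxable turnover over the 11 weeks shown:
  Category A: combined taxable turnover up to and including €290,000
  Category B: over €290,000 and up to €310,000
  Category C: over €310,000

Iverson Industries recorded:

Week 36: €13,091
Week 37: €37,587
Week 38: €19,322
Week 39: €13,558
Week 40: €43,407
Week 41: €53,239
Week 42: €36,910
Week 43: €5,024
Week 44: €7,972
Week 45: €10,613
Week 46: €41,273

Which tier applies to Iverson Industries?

Combined taxable turnover: €13,091 + €37,587 + €19,322 + €13,558 + €43,407 + €53,239 + €36,910 + €5,024 + €7,972 + €10,613 + €41,273 = €281,996.
€281,996 ≤ €290,000, so Category A applies.

Category A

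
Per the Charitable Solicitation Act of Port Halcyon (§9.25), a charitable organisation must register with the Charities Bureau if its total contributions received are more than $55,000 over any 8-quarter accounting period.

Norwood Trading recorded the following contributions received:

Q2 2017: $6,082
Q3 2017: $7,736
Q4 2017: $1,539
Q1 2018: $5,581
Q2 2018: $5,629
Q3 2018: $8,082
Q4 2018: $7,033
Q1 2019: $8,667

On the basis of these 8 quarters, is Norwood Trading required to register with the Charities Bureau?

Total contributions received: $6,082 + $7,736 + $1,539 + $5,581 + $5,629 + $8,082 + $7,033 + $8,667 = $50,349.
$50,349 ≤ $55,000, so the threshold is not exceeded.

No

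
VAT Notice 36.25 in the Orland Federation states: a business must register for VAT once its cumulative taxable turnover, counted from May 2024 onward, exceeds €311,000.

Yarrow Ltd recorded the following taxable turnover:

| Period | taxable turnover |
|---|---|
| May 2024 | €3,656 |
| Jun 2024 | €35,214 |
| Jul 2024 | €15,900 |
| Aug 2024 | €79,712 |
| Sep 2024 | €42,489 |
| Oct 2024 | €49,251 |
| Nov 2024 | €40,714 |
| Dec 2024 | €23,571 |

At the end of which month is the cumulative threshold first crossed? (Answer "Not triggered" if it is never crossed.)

Through May 2024: €3,656
Through Jun 2024: €38,870
Through Jul 2024: €54,770
Through Aug 2024: €134,482
Through Sep 2024: €176,971
Through Oct 2024: €226,222
Through Nov 2024: €266,936
Through Dec 2024: €290,507
Final cumulative total €290,507 ≤ €311,000; the threshold is never exceeded.

Not triggered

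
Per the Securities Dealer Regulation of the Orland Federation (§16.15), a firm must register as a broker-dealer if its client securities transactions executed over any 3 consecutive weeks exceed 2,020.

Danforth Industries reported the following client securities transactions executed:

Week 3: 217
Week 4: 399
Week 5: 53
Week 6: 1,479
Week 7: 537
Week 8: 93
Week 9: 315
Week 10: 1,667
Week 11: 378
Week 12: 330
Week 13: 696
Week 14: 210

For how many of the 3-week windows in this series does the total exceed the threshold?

5

Week 3–Week 5: 217 + 399 + 53 = 669 (under)
Week 4–Week 6: 399 + 53 + 1,479 = 1,931 (under)
Week 5–Week 7: 53 + 1,479 + 537 = 2,069 (over)
Week 6–Week 8: 1,479 + 537 + 93 = 2,109 (over)
Week 7–Week 9: 537 + 93 + 315 = 945 (under)
Week 8–Week 10: 93 + 315 + 1,667 = 2,075 (over)
Week 9–Week 11: 315 + 1,667 + 378 = 2,360 (over)
Week 10–Week 12: 1,667 + 378 + 330 = 2,375 (over)
Week 11–Week 13: 378 + 330 + 696 = 1,404 (under)
Week 12–Week 14: 330 + 696 + 210 = 1,236 (under)
5 windows exceed the threshold.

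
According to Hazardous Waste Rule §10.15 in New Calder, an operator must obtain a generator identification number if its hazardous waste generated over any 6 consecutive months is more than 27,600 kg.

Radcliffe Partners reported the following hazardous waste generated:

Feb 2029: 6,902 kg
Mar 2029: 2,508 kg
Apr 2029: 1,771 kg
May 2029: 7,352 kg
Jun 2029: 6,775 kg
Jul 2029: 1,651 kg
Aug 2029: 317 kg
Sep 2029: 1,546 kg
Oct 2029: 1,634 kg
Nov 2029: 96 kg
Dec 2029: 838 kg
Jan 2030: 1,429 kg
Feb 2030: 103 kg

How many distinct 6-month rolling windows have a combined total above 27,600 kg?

0

Feb 2029–Jul 2029: 6,902 kg + 2,508 kg + 1,771 kg + 7,352 kg + 6,775 kg + 1,651 kg = 26,959 kg (under)
Mar 2029–Aug 2029: 2,508 kg + 1,771 kg + 7,352 kg + 6,775 kg + 1,651 kg + 317 kg = 20,374 kg (under)
Apr 2029–Sep 2029: 1,771 kg + 7,352 kg + 6,775 kg + 1,651 kg + 317 kg + 1,546 kg = 19,412 kg (under)
May 2029–Oct 2029: 7,352 kg + 6,775 kg + 1,651 kg + 317 kg + 1,546 kg + 1,634 kg = 19,275 kg (under)
Jun 2029–Nov 2029: 6,775 kg + 1,651 kg + 317 kg + 1,546 kg + 1,634 kg + 96 kg = 12,019 kg (under)
Jul 2029–Dec 2029: 1,651 kg + 317 kg + 1,546 kg + 1,634 kg + 96 kg + 838 kg = 6,082 kg (under)
Aug 2029–Jan 2030: 317 kg + 1,546 kg + 1,634 kg + 96 kg + 838 kg + 1,429 kg = 5,860 kg (under)
Sep 2029–Feb 2030: 1,546 kg + 1,634 kg + 96 kg + 838 kg + 1,429 kg + 103 kg = 5,646 kg (under)
0 windows exceed the threshold.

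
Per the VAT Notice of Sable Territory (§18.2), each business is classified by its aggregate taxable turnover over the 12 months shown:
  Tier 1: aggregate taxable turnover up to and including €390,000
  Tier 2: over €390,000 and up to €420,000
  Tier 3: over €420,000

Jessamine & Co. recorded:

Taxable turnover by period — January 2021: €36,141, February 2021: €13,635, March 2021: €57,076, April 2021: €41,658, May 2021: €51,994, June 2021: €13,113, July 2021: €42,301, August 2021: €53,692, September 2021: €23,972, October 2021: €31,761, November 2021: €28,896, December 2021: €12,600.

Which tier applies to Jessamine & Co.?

Tier 2

Aggregate taxable turnover: €36,141 + €13,635 + €57,076 + €41,658 + €51,994 + €13,113 + €42,301 + €53,692 + €23,972 + €31,761 + €28,896 + €12,600 = €406,839.
€390,000 < €406,839 ≤ €420,000, so Tier 2 applies.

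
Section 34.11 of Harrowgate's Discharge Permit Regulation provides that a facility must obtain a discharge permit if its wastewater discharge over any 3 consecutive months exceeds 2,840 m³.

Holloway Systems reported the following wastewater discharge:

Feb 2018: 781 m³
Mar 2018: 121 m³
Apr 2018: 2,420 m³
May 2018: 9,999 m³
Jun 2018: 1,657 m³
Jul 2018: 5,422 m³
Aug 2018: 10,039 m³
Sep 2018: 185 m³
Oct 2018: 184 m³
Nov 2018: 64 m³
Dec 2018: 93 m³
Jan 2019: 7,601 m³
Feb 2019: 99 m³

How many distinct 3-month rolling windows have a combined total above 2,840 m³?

Feb 2018–Apr 2018: 781 m³ + 121 m³ + 2,420 m³ = 3,322 m³ (over)
Mar 2018–May 2018: 121 m³ + 2,420 m³ + 9,999 m³ = 12,540 m³ (over)
Apr 2018–Jun 2018: 2,420 m³ + 9,999 m³ + 1,657 m³ = 14,076 m³ (over)
May 2018–Jul 2018: 9,999 m³ + 1,657 m³ + 5,422 m³ = 17,078 m³ (over)
Jun 2018–Aug 2018: 1,657 m³ + 5,422 m³ + 10,039 m³ = 17,118 m³ (over)
Jul 2018–Sep 2018: 5,422 m³ + 10,039 m³ + 185 m³ = 15,646 m³ (over)
Aug 2018–Oct 2018: 10,039 m³ + 185 m³ + 184 m³ = 10,408 m³ (over)
Sep 2018–Nov 2018: 185 m³ + 184 m³ + 64 m³ = 433 m³ (under)
Oct 2018–Dec 2018: 184 m³ + 64 m³ + 93 m³ = 341 m³ (under)
Nov 2018–Jan 2019: 64 m³ + 93 m³ + 7,601 m³ = 7,758 m³ (over)
Dec 2018–Feb 2019: 93 m³ + 7,601 m³ + 99 m³ = 7,793 m³ (over)
9 windows exceed the threshold.

9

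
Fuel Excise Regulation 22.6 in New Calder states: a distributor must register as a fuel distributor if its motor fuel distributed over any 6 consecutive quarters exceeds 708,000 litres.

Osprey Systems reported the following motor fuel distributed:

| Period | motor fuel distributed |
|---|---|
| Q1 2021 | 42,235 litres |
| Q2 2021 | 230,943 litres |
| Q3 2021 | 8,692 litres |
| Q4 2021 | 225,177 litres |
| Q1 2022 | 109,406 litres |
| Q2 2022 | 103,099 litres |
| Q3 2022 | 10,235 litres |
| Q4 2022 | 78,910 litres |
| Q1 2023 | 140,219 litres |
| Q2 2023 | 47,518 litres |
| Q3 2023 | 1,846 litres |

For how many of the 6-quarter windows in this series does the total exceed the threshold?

Q1 2021–Q2 2022: 42,235 litres + 230,943 litres + 8,692 litres + 225,177 litres + 109,406 litres + 103,099 litres = 719,552 litres (over)
Q2 2021–Q3 2022: 230,943 litres + 8,692 litres + 225,177 litres + 109,406 litres + 103,099 litres + 10,235 litres = 687,552 litres (under)
Q3 2021–Q4 2022: 8,692 litres + 225,177 litres + 109,406 litres + 103,099 litres + 10,235 litres + 78,910 litres = 535,519 litres (under)
Q4 2021–Q1 2023: 225,177 litres + 109,406 litres + 103,099 litres + 10,235 litres + 78,910 litres + 140,219 litres = 667,046 litres (under)
Q1 2022–Q2 2023: 109,406 litres + 103,099 litres + 10,235 litres + 78,910 litres + 140,219 litres + 47,518 litres = 489,387 litres (under)
Q2 2022–Q3 2023: 103,099 litres + 10,235 litres + 78,910 litres + 140,219 litres + 47,518 litres + 1,846 litres = 381,827 litres (under)
1 window exceeds the threshold.

1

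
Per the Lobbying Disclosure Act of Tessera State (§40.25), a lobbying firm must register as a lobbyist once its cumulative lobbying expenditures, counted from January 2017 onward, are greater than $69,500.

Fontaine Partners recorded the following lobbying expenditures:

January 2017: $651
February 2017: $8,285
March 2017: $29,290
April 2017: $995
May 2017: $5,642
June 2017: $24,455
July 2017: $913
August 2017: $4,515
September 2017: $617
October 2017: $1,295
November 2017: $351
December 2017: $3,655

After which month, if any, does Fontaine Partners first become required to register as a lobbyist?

July 2017

Through January 2017: $651
Through February 2017: $8,936
Through March 2017: $38,226
Through April 2017: $39,221
Through May 2017: $44,863
Through June 2017: $69,318
Through July 2017: $70,231 ← exceeds threshold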